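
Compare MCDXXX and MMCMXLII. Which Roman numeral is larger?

MCDXXX = 1430
MMCMXLII = 2942
2942 is larger

MMCMXLII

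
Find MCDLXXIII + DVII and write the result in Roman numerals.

MCDLXXIII = 1473
DVII = 507
1473 + 507 = 1980

MCMLXXX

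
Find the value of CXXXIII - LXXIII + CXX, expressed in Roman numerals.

CXXXIII = 133, LXXIII = 73, CXX = 120
133 - 73 = 60
60 + 120 = 180

CLXXX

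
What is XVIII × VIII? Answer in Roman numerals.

XVIII = 18
VIII = 8
18 × 8 = 144

CXLIV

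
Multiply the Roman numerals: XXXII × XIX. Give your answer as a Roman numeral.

XXXII = 32
XIX = 19
32 × 19 = 608

DCVIII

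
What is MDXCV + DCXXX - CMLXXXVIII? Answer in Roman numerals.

MDXCV = 1595, DCXXX = 630, CMLXXXVIII = 988
1595 + 630 = 2225
2225 - 988 = 1237

MCCXXXVII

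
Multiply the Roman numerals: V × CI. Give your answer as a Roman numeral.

V = 5
CI = 101
5 × 101 = 505

DV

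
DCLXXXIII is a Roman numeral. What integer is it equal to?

DCLXXXIII: D=500, C=100, L=50, X=10, X=10, X=10, I=1, I=1, I=1
500 + 100 + 50 + 10 + 10 + 10 + 1 + 1 + 1 = 683

683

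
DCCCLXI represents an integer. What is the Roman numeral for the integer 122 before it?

DCCCLXI = 861
861 - 122 = 739

DCCXXXIX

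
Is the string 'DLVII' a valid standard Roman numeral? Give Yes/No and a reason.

'DLVII': Check the rules: uses only the symbols I, V, X, L, C, D, M; no symbol is repeated more than three times in a row; V, L and D each appear at most once; no smaller symbol precedes a larger one (values never increase from left to right). Value: D (500) + L (50) + V (5) + I (1) + I (1) = 557. So it is a valid standard Roman numeral.

Yes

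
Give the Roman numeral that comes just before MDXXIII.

MDXXIII = 1523; previous is 1522

MDXXII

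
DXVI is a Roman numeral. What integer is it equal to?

DXVI: D=500, X=10, V=5, I=1
500 + 10 + 5 + 1 = 516

516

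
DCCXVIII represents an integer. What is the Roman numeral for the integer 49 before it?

DCCXVIII = 718
718 - 49 = 669

DCLXIX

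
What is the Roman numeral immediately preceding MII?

MII = 1002; previous is 1001

MI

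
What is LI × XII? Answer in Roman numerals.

LI = 51
XII = 12
51 × 12 = 612

DCXII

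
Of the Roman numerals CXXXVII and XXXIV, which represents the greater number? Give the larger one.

CXXXVII = 137
XXXIV = 34
137 is larger

CXXXVII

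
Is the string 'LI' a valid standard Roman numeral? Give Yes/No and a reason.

'LI': Check the rules: uses only the symbols I, V, X, L, C, D, M; no symbol is repeated more than three times in a row; V, L and D each appear at most once; no smaller symbol precedes a larger one (values never increase from left to right). Value: L (50) + I (1) = 51. So it is a valid standard Roman numeral.

Yes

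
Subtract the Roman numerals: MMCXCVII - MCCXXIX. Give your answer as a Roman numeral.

MMCXCVII = 2197
MCCXXIX = 1229
2197 - 1229 = 968

CMLXVIII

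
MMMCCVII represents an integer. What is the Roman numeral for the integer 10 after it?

MMMCCVII = 3207
3207 + 10 = 3217

MMMCCXVII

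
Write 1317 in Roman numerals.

Convert 1317 to Roman numerals:
  1317 contains 1×1000 (M)
  317 contains 3×100 (CCC)
  17 contains 1×10 (X)
  7 contains 1×5 (V)
  2 contains 2×1 (II)

MCCCXVII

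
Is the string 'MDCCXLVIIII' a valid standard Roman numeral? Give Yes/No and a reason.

'MDCCXLVIIII': More than 3 consecutive I's

No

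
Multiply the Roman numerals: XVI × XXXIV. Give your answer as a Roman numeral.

XVI = 16
XXXIV = 34
16 × 34 = 544

DXLIV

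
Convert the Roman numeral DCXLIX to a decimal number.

DCXLIX: D=500, C=100, XL=40, IX=9
500 + 100 + 40 + 9 = 649

649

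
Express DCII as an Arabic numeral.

DCII: D=500, C=100, I=1, I=1
500 + 100 + 1 + 1 = 602

602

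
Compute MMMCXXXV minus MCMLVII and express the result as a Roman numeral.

MMMCXXXV = 3135
MCMLVII = 1957
3135 - 1957 = 1178

MCLXXVIII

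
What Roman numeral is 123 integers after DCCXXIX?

DCCXXIX = 729
729 + 123 = 852

DCCCLII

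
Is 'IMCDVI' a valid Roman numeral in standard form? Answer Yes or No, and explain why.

'IMCDVI': Invalid subtractive combination: IM

No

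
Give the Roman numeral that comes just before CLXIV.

CLXIV = 164; previous is 163

CLXIII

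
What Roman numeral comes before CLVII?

CLVII = 157; previous is 156

CLVI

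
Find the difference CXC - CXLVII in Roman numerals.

CXC = 190
CXLVII = 147
190 - 147 = 43

XLIII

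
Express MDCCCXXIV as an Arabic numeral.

MDCCCXXIV: M=1000, D=500, C=100, C=100, C=100, X=10, X=10, IV=4
1000 + 500 + 100 + 100 + 100 + 10 + 10 + 4 = 1824

1824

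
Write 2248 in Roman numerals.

Convert 2248 to Roman numerals:
  2248 contains 2×1000 (MM)
  248 contains 2×100 (CC)
  48 contains 1×40 (XL)
  8 contains 1×5 (V)
  3 contains 3×1 (III)

MMCCXLVIII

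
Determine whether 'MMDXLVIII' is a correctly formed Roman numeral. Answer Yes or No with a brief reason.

'MMDXLVIII': Check the rules: uses only the symbols I, V, X, L, C, D, M; no symbol is repeated more than three times in a row; V, L and D each appear at most once; the only place a smaller symbol precedes a larger one is the allowed subtractive pair XL, the symbol right after such a pair (if any) is smaller than the pair's first symbol, and otherwise the values never increase from left to right. Value: M (1000) + M (1000) + D (500) + XL (40) + V (5) + I (1) + I (1) + I (1) = 2548. So it is a valid standard Roman numeral.

Yes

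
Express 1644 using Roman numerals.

Convert 1644 to Roman numerals:
  1644 contains 1×1000 (M)
  644 contains 1×500 (D)
  144 contains 1×100 (C)
  44 contains 1×40 (XL)
  4 contains 1×4 (IV)

MDCXLIV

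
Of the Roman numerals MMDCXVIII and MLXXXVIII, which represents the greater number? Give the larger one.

MMDCXVIII = 2618
MLXXXVIII = 1088
2618 is larger

MMDCXVIII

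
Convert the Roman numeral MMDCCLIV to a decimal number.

MMDCCLIV: M=1000, M=1000, D=500, C=100, C=100, L=50, IV=4
1000 + 1000 + 500 + 100 + 100 + 50 + 4 = 2754

2754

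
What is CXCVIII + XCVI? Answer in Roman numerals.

CXCVIII = 198
XCVI = 96
198 + 96 = 294

CCXCIV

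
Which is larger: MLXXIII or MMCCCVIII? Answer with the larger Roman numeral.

MLXXIII = 1073
MMCCCVIII = 2308
2308 is larger

MMCCCVIII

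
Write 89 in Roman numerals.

Convert 89 to Roman numerals:
  89 contains 1×50 (L)
  39 contains 3×10 (XXX)
  9 contains 1×9 (IX)

LXXXIX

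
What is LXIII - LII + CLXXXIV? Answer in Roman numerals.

LXIII = 63, LII = 52, CLXXXIV = 184
63 - 52 = 11
11 + 184 = 195

CXCV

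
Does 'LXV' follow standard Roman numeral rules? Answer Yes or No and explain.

'LXV': Check the rules: uses only the symbols I, V, X, L, C, D, M; no symbol is repeated more than three times in a row; V, L and D each appear at most once; no smaller symbol precedes a larger one (values never increase from left to right). Value: L (50) + X (10) + V (5) = 65. So it is a valid standard Roman numeral.

Yes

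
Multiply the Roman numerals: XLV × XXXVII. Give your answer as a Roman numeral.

XLV = 45
XXXVII = 37
45 × 37 = 1665

MDCLXV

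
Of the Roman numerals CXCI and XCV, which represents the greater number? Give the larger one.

CXCI = 191
XCV = 95
191 is larger

CXCI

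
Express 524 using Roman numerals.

Convert 524 to Roman numerals:
  524 contains 1×500 (D)
  24 contains 2×10 (XX)
  4 contains 1×4 (IV)

DXXIV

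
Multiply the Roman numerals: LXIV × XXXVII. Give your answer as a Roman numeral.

LXIV = 64
XXXVII = 37
64 × 37 = 2368

MMCCCLXVIII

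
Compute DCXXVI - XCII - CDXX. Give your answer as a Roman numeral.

DCXXVI = 626, XCII = 92, CDXX = 420
626 - 92 = 534
534 - 420 = 114

CXIV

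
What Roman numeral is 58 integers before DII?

DII = 502
502 - 58 = 444

CDXLIV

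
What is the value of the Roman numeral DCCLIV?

DCCLIV: D=500, C=100, C=100, L=50, IV=4
500 + 100 + 100 + 50 + 4 = 754

754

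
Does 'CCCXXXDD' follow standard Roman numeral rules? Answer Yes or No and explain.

'CCCXXXDD': D should not appear more than once

No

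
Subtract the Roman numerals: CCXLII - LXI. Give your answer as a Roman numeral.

CCXLII = 242
LXI = 61
242 - 61 = 181

CLXXXI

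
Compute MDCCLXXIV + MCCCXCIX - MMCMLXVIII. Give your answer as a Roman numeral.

MDCCLXXIV = 1774, MCCCXCIX = 1399, MMCMLXVIII = 2968
1774 + 1399 = 3173
3173 - 2968 = 205

CCV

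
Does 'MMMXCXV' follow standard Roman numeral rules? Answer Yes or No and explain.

'MMMXCXV': X cannot come right after the subtractive pair XC: once X is subtracted in XC, the next symbol must be smaller than X

No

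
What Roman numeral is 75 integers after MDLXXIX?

MDLXXIX = 1579
1579 + 75 = 1654

MDCLIV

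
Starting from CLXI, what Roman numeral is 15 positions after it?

CLXI = 161
161 + 15 = 176

CLXXVI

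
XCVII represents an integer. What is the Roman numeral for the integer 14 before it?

XCVII = 97
97 - 14 = 83

LXXXIII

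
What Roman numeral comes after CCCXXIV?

CCCXXIV = 324; next is 325

CCCXXV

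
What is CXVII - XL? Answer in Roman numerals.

CXVII = 117
XL = 40
117 - 40 = 77

LXXVII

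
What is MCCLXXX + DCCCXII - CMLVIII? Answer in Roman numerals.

MCCLXXX = 1280, DCCCXII = 812, CMLVIII = 958
1280 + 812 = 2092
2092 - 958 = 1134

MCXXXIV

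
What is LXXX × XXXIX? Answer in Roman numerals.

LXXX = 80
XXXIX = 39
80 × 39 = 3120

MMMCXX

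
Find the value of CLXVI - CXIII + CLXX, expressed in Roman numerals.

CLXVI = 166, CXIII = 113, CLXX = 170
166 - 113 = 53
53 + 170 = 223

CCXXIII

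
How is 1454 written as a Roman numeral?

Convert 1454 to Roman numerals:
  1454 contains 1×1000 (M)
  454 contains 1×400 (CD)
  54 contains 1×50 (L)
  4 contains 1×4 (IV)

MCDLIV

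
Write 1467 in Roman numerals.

Convert 1467 to Roman numerals:
  1467 contains 1×1000 (M)
  467 contains 1×400 (CD)
  67 contains 1×50 (L)
  17 contains 1×10 (X)
  7 contains 1×5 (V)
  2 contains 2×1 (II)

MCDLXVII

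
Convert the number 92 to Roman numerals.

Convert 92 to Roman numerals:
  92 contains 1×90 (XC)
  2 contains 2×1 (II)

XCII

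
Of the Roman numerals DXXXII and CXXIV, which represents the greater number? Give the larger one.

DXXXII = 532
CXXIV = 124
532 is larger

DXXXII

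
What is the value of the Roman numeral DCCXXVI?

DCCXXVI: D=500, C=100, C=100, X=10, X=10, V=5, I=1
500 + 100 + 100 + 10 + 10 + 5 + 1 = 726

726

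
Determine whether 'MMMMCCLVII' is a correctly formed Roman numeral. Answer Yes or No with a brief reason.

'MMMMCCLVII': More than 3 consecutive M's

No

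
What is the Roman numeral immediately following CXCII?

CXCII = 192, so the next integer is 192 + 1 = 193

CXCIII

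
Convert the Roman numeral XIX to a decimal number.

XIX: X=10, IX=9
10 + 9 = 19

19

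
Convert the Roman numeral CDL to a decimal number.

CDL: CD=400, L=50
400 + 50 = 450

450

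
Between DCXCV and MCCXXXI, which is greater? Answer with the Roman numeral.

DCXCV = 695
MCCXXXI = 1231
1231 is larger

MCCXXXI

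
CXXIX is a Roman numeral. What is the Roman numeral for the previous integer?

CXXIX = 129; previous is 128

CXXVIII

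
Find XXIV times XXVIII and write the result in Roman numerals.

XXIV = 24
XXVIII = 28
24 × 28 = 672

DCLXXII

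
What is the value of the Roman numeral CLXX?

CLXX: C=100, L=50, X=10, X=10
100 + 50 + 10 + 10 = 170

170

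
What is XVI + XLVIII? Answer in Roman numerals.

XVI = 16
XLVIII = 48
16 + 48 = 64

LXIV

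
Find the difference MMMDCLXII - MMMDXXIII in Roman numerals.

MMMDCLXII = 3662
MMMDXXIII = 3523
3662 - 3523 = 139

CXXXIX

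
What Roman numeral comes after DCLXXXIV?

DCLXXXIV = 684; next is 685

DCLXXXV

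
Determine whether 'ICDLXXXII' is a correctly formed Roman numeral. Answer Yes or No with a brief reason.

'ICDLXXXII': Invalid subtractive combination: IC

No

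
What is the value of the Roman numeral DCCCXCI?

DCCCXCI: D=500, C=100, C=100, C=100, XC=90, I=1
500 + 100 + 100 + 100 + 90 + 1 = 891

891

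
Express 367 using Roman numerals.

Convert 367 to Roman numerals:
  367 contains 3×100 (CCC)
  67 contains 1×50 (L)
  17 contains 1×10 (X)
  7 contains 1×5 (V)
  2 contains 2×1 (II)

CCCLXVII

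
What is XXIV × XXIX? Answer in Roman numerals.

XXIV = 24
XXIX = 29
24 × 29 = 696

DCXCVI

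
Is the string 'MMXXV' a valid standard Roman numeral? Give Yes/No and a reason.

'MMXXV': Check the rules: uses only the symbols I, V, X, L, C, D, M; no symbol is repeated more than three times in a row; V, L and D each appear at most once; no smaller symbol precedes a larger one (values never increase from left to right). Value: M (1000) + M (1000) + X (10) + X (10) + V (5) = 2025. So it is a valid standard Roman numeral.

Yes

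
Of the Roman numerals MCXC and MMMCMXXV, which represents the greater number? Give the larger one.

MCXC = 1190
MMMCMXXV = 3925
3925 is larger

MMMCMXXV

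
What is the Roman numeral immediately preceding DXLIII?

DXLIII = 543; previous is 542

DXLII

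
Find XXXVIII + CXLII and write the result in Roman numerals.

XXXVIII = 38
CXLII = 142
38 + 142 = 180

CLXXX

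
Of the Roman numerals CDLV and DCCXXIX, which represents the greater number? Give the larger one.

CDLV = 455
DCCXXIX = 729
729 is larger

DCCXXIX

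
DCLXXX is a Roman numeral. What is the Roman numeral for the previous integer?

DCLXXX = 680, so the previous integer is 680 - 1 = 679

DCLXXIX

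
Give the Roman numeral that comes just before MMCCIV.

MMCCIV = 2204, so the previous integer is 2204 - 1 = 2203

MMCCIII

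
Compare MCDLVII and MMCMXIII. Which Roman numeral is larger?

MCDLVII = 1457
MMCMXIII = 2913
2913 is larger

MMCMXIII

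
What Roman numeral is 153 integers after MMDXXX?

MMDXXX = 2530
2530 + 153 = 2683

MMDCLXXXIII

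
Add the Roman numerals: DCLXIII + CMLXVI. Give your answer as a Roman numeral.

DCLXIII = 663
CMLXVI = 966
663 + 966 = 1629

MDCXXIX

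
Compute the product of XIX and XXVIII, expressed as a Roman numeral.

XIX = 19
XXVIII = 28
19 × 28 = 532

DXXXII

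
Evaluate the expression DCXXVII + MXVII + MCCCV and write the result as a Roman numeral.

DCXXVII = 627, MXVII = 1017, MCCCV = 1305
627 + 1017 = 1644
1644 + 1305 = 2949

MMCMXLIX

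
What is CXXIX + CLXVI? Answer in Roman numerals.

CXXIX = 129
CLXVI = 166
129 + 166 = 295

CCXCV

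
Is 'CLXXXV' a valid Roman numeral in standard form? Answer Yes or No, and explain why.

'CLXXXV': Check the rules: uses only the symbols I, V, X, L, C, D, M; no symbol is repeated more than three times in a row; V, L and D each appear at most once; no smaller symbol precedes a larger one (values never increase from left to right). Value: C (100) + L (50) + X (10) + X (10) + X (10) + V (5) = 185. So it is a valid standard Roman numeral.

Yes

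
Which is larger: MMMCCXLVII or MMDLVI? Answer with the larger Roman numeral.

MMMCCXLVII = 3247
MMDLVI = 2556
3247 is larger

MMMCCXLVII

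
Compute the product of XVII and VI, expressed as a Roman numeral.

XVII = 17
VI = 6
17 × 6 = 102

CII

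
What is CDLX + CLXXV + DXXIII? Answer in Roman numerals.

CDLX = 460, CLXXV = 175, DXXIII = 523
460 + 175 = 635
635 + 523 = 1158

MCLVIII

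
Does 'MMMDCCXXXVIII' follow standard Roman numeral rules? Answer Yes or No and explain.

'MMMDCCXXXVIII': Check the rules: uses only the symbols I, V, X, L, C, D, M; no symbol is repeated more than three times in a row; V, L and D each appear at most once; no smaller symbol precedes a larger one (values never increase from left to right). Value: M (1000) + M (1000) + M (1000) + D (500) + C (100) + C (100) + X (10) + X (10) + X (10) + V (5) + I (1) + I (1) + I (1) = 3738. So it is a valid standard Roman numeral.

Yes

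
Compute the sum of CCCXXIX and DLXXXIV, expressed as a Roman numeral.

CCCXXIX = 329
DLXXXIV = 584
329 + 584 = 913

CMXIII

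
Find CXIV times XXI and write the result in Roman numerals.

CXIV = 114
XXI = 21
114 × 21 = 2394

MMCCCXCIV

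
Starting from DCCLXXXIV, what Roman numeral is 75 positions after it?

DCCLXXXIV = 784
784 + 75 = 859

DCCCLIX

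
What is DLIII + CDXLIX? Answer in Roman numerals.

DLIII = 553
CDXLIX = 449
553 + 449 = 1002

MII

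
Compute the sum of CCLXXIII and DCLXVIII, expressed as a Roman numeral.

CCLXXIII = 273
DCLXVIII = 668
273 + 668 = 941

CMXLI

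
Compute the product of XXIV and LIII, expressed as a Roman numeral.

XXIV = 24
LIII = 53
24 × 53 = 1272

MCCLXXII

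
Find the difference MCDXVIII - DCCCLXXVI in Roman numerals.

MCDXVIII = 1418
DCCCLXXVI = 876
1418 - 876 = 542

DXLII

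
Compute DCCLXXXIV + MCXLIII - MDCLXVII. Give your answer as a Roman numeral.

DCCLXXXIV = 784, MCXLIII = 1143, MDCLXVII = 1667
784 + 1143 = 1927
1927 - 1667 = 260

CCLX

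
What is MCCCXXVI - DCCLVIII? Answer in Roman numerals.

MCCCXXVI = 1326
DCCLVIII = 758
1326 - 758 = 568

DLXVIII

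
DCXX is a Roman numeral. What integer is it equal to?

DCXX: D=500, C=100, X=10, X=10
500 + 100 + 10 + 10 = 620

620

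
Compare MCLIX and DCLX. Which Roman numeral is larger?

MCLIX = 1159
DCLX = 660
1159 is larger

MCLIX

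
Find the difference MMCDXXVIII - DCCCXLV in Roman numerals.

MMCDXXVIII = 2428
DCCCXLV = 845
2428 - 845 = 1583

MDLXXXIII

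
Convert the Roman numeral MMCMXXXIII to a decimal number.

MMCMXXXIII: M=1000, M=1000, CM=900, X=10, X=10, X=10, I=1, I=1, I=1
1000 + 1000 + 900 + 10 + 10 + 10 + 1 + 1 + 1 = 2933

2933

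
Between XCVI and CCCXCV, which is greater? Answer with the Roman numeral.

XCVI = 96
CCCXCV = 395
395 is larger

CCCXCV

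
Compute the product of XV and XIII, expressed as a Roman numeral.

XV = 15
XIII = 13
15 × 13 = 195

CXCV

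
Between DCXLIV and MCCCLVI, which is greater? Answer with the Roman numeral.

DCXLIV = 644
MCCCLVI = 1356
1356 is larger

MCCCLVI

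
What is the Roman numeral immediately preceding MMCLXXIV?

MMCLXXIV = 2174, so the previous integer is 2174 - 1 = 2173

MMCLXXIII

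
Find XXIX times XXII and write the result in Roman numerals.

XXIX = 29
XXII = 22
29 × 22 = 638

DCXXXVIII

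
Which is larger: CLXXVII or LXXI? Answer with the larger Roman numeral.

CLXXVII = 177
LXXI = 71
177 is larger

CLXXVII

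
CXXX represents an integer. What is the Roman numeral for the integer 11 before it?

CXXX = 130
130 - 11 = 119

CXIX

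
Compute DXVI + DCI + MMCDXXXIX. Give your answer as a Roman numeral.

DXVI = 516, DCI = 601, MMCDXXXIX = 2439
516 + 601 = 1117
1117 + 2439 = 3556

MMMDLVI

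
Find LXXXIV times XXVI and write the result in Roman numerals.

LXXXIV = 84
XXVI = 26
84 × 26 = 2184

MMCLXXXIV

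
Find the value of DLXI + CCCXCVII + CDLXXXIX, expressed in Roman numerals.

DLXI = 561, CCCXCVII = 397, CDLXXXIX = 489
561 + 397 = 958
958 + 489 = 1447

MCDXLVII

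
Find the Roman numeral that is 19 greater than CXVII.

CXVII = 117
117 + 19 = 136

CXXXVI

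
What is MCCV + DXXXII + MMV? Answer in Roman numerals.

MCCV = 1205, DXXXII = 532, MMV = 2005
1205 + 532 = 1737
1737 + 2005 = 3742

MMMDCCXLII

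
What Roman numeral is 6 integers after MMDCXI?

MMDCXI = 2611
2611 + 6 = 2617

MMDCXVII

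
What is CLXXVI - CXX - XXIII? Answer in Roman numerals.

CLXXVI = 176, CXX = 120, XXIII = 23
176 - 120 = 56
56 - 23 = 33

XXXIII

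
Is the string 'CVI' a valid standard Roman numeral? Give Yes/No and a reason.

'CVI': Check the rules: uses only the symbols I, V, X, L, C, D, M; no symbol is repeated more than three times in a row; V, L and D each appear at most once; no smaller symbol precedes a larger one (values never increase from left to right). Value: C (100) + V (5) + I (1) = 106. So it is a valid standard Roman numeral.

Yes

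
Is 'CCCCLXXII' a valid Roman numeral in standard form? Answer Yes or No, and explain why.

'CCCCLXXII': More than 3 consecutive C's

No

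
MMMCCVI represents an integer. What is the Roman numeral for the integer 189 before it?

MMMCCVI = 3206
3206 - 189 = 3017

MMMXVII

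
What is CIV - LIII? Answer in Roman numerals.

CIV = 104
LIII = 53
104 - 53 = 51

LI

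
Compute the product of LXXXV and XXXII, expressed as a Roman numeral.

LXXXV = 85
XXXII = 32
85 × 32 = 2720

MMDCCXX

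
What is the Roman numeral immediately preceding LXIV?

LXIV = 64; previous is 63

LXIII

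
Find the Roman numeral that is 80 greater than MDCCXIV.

MDCCXIV = 1714
1714 + 80 = 1794

MDCCXCIV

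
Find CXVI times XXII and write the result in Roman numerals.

CXVI = 116
XXII = 22
116 × 22 = 2552

MMDLII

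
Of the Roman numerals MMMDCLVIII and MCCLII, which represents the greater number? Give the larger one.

MMMDCLVIII = 3658
MCCLII = 1252
3658 is larger

MMMDCLVIII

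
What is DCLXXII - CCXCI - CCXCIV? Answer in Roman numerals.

DCLXXII = 672, CCXCI = 291, CCXCIV = 294
672 - 291 = 381
381 - 294 = 87

LXXXVII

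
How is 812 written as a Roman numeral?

Convert 812 to Roman numerals:
  812 contains 1×500 (D)
  312 contains 3×100 (CCC)
  12 contains 1×10 (X)
  2 contains 2×1 (II)

DCCCXII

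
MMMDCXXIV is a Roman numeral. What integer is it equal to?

MMMDCXXIV: M=1000, M=1000, M=1000, D=500, C=100, X=10, X=10, IV=4
1000 + 1000 + 1000 + 500 + 100 + 10 + 10 + 4 = 3624

3624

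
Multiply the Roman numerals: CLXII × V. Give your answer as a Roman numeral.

CLXII = 162
V = 5
162 × 5 = 810

DCCCX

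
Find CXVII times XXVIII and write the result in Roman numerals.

CXVII = 117
XXVIII = 28
117 × 28 = 3276

MMMCCLXXVI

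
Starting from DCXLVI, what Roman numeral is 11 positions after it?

DCXLVI = 646
646 + 11 = 657

DCLVII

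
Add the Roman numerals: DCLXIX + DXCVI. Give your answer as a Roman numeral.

DCLXIX = 669
DXCVI = 596
669 + 596 = 1265

MCCLXV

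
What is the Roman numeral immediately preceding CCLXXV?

CCLXXV = 275, so the previous integer is 275 - 1 = 274

CCLXXIV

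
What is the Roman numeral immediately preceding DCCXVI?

DCCXVI = 716, so the previous integer is 716 - 1 = 715

DCCXV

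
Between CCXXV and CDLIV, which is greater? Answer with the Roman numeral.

CCXXV = 225
CDLIV = 454
454 is larger

CDLIV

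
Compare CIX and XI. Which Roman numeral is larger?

CIX = 109
XI = 11
109 is larger

CIX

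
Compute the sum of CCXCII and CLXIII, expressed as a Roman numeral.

CCXCII = 292
CLXIII = 163
292 + 163 = 455

CDLV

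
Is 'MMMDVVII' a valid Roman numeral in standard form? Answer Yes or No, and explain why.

'MMMDVVII': V should not appear more than once

No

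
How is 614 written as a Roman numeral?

Convert 614 to Roman numerals:
  614 contains 1×500 (D)
  114 contains 1×100 (C)
  14 contains 1×10 (X)
  4 contains 1×4 (IV)

DCXIV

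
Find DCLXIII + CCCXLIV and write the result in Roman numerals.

DCLXIII = 663
CCCXLIV = 344
663 + 344 = 1007

MVII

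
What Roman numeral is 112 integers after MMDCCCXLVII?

MMDCCCXLVII = 2847
2847 + 112 = 2959

MMCMLIX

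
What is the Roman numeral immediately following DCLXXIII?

DCLXXIII = 673, so the next integer is 673 + 1 = 674

DCLXXIV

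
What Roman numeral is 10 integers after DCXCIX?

DCXCIX = 699
699 + 10 = 709

DCCIX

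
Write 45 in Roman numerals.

Convert 45 to Roman numerals:
  45 contains 1×40 (XL)
  5 contains 1×5 (V)

XLV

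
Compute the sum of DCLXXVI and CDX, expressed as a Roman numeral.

DCLXXVI = 676
CDX = 410
676 + 410 = 1086

MLXXXVI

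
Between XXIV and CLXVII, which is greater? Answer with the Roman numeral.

XXIV = 24
CLXVII = 167
167 is larger

CLXVII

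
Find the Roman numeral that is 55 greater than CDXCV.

CDXCV = 495
495 + 55 = 550

DL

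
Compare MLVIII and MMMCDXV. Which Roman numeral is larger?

MLVIII = 1058
MMMCDXV = 3415
3415 is larger

MMMCDXV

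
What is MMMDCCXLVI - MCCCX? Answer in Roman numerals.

MMMDCCXLVI = 3746
MCCCX = 1310
3746 - 1310 = 2436

MMCDXXXVI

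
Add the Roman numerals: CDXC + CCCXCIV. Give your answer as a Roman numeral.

CDXC = 490
CCCXCIV = 394
490 + 394 = 884

DCCCLXXXIV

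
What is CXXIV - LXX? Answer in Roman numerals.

CXXIV = 124
LXX = 70
124 - 70 = 54

LIV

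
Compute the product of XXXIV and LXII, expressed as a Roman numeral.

XXXIV = 34
LXII = 62
34 × 62 = 2108

MMCVIII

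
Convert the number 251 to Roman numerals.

Convert 251 to Roman numerals:
  251 contains 2×100 (CC)
  51 contains 1×50 (L)
  1 contains 1×1 (I)

CCLI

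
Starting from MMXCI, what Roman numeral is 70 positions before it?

MMXCI = 2091
2091 - 70 = 2021

MMXXI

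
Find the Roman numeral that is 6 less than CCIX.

CCIX = 209
209 - 6 = 203

CCIII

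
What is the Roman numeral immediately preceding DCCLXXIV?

DCCLXXIV = 774, so the previous integer is 774 - 1 = 773

DCCLXXIII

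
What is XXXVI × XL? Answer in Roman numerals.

XXXVI = 36
XL = 40
36 × 40 = 1440

MCDXL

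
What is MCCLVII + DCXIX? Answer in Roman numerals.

MCCLVII = 1257
DCXIX = 619
1257 + 619 = 1876

MDCCCLXXVI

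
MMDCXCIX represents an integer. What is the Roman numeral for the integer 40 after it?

MMDCXCIX = 2699
2699 + 40 = 2739

MMDCCXXXIX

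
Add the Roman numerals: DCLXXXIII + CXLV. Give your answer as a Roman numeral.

DCLXXXIII = 683
CXLV = 145
683 + 145 = 828

DCCCXXVIII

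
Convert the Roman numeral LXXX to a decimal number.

LXXX: L=50, X=10, X=10, X=10
50 + 10 + 10 + 10 = 80

80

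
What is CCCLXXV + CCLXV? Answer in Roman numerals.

CCCLXXV = 375
CCLXV = 265
375 + 265 = 640

DCXL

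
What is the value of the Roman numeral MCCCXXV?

MCCCXXV: M=1000, C=100, C=100, C=100, X=10, X=10, V=5
1000 + 100 + 100 + 100 + 10 + 10 + 5 = 1325

1325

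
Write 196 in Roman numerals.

Convert 196 to Roman numerals:
  196 contains 1×100 (C)
  96 contains 1×90 (XC)
  6 contains 1×5 (V)
  1 contains 1×1 (I)

CXCVI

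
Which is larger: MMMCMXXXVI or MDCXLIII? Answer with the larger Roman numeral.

MMMCMXXXVI = 3936
MDCXLIII = 1643
3936 is larger

MMMCMXXXVI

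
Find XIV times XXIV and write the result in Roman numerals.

XIV = 14
XXIV = 24
14 × 24 = 336

CCCXXXVI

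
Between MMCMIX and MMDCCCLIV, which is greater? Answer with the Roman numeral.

MMCMIX = 2909
MMDCCCLIV = 2854
2909 is larger

MMCMIX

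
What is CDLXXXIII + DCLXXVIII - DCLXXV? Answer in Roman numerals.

CDLXXXIII = 483, DCLXXVIII = 678, DCLXXV = 675
483 + 678 = 1161
1161 - 675 = 486

CDLXXXVI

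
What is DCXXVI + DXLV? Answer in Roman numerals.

DCXXVI = 626
DXLV = 545
626 + 545 = 1171

MCLXXI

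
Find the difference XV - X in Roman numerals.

XV = 15
X = 10
15 - 10 = 5

V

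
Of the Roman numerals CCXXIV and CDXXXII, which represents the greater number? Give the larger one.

CCXXIV = 224
CDXXXII = 432
432 is larger

CDXXXII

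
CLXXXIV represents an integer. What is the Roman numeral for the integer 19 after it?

CLXXXIV = 184
184 + 19 = 203

CCIII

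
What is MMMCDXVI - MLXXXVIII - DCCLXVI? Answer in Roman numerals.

MMMCDXVI = 3416, MLXXXVIII = 1088, DCCLXVI = 766
3416 - 1088 = 2328
2328 - 766 = 1562

MDLXII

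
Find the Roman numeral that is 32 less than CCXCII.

CCXCII = 292
292 - 32 = 260

CCLX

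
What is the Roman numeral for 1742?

Convert 1742 to Roman numerals:
  1742 contains 1×1000 (M)
  742 contains 1×500 (D)
  242 contains 2×100 (CC)
  42 contains 1×40 (XL)
  2 contains 2×1 (II)

MDCCXLII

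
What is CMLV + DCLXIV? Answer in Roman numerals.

CMLV = 955
DCLXIV = 664
955 + 664 = 1619

MDCXIX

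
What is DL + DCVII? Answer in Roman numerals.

DL = 550
DCVII = 607
550 + 607 = 1157

MCLVII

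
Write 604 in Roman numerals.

Convert 604 to Roman numerals:
  604 contains 1×500 (D)
  104 contains 1×100 (C)
  4 contains 1×4 (IV)

DCIV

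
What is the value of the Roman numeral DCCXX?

DCCXX: D=500, C=100, C=100, X=10, X=10
500 + 100 + 100 + 10 + 10 = 720

720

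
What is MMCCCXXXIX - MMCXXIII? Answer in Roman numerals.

MMCCCXXXIX = 2339
MMCXXIII = 2123
2339 - 2123 = 216

CCXVI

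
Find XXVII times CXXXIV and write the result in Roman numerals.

XXVII = 27
CXXXIV = 134
27 × 134 = 3618

MMMDCXVIII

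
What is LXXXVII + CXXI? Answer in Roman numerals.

LXXXVII = 87
CXXI = 121
87 + 121 = 208

CCVIII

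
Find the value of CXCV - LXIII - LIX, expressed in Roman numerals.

CXCV = 195, LXIII = 63, LIX = 59
195 - 63 = 132
132 - 59 = 73

LXXIII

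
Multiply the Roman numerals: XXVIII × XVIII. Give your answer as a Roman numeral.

XXVIII = 28
XVIII = 18
28 × 18 = 504

DIV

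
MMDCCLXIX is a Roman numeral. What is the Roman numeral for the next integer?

MMDCCLXIX = 2769, so the next integer is 2769 + 1 = 2770

MMDCCLXX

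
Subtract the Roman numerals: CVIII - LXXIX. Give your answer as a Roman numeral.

CVIII = 108
LXXIX = 79
108 - 79 = 29

XXIX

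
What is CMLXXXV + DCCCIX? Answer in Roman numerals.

CMLXXXV = 985
DCCCIX = 809
985 + 809 = 1794

MDCCXCIV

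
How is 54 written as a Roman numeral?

Convert 54 to Roman numerals:
  54 contains 1×50 (L)
  4 contains 1×4 (IV)

LIV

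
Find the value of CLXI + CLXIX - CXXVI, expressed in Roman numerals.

CLXI = 161, CLXIX = 169, CXXVI = 126
161 + 169 = 330
330 - 126 = 204

CCIV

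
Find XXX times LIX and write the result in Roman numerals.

XXX = 30
LIX = 59
30 × 59 = 1770

MDCCLXX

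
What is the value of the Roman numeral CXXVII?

CXXVII: C=100, X=10, X=10, V=5, I=1, I=1
100 + 10 + 10 + 5 + 1 + 1 = 127

127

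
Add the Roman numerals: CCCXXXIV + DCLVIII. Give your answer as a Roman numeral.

CCCXXXIV = 334
DCLVIII = 658
334 + 658 = 992

CMXCII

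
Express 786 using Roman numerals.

Convert 786 to Roman numerals:
  786 contains 1×500 (D)
  286 contains 2×100 (CC)
  86 contains 1×50 (L)
  36 contains 3×10 (XXX)
  6 contains 1×5 (V)
  1 contains 1×1 (I)

DCCLXXXVI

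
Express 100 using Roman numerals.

Convert 100 to Roman numerals:
  100 contains 1×100 (C)

C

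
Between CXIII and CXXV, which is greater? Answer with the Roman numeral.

CXIII = 113
CXXV = 125
125 is larger

CXXV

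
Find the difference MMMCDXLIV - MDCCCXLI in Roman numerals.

MMMCDXLIV = 3444
MDCCCXLI = 1841
3444 - 1841 = 1603

MDCIII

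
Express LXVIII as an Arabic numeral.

LXVIII: L=50, X=10, V=5, I=1, I=1, I=1
50 + 10 + 5 + 1 + 1 + 1 = 68

68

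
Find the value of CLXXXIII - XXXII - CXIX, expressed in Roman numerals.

CLXXXIII = 183, XXXII = 32, CXIX = 119
183 - 32 = 151
151 - 119 = 32

XXXII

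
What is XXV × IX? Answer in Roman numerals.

XXV = 25
IX = 9
25 × 9 = 225

CCXXV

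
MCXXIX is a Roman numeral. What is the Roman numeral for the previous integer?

MCXXIX = 1129; previous is 1128

MCXXVIII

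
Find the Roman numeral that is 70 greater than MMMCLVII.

MMMCLVII = 3157
3157 + 70 = 3227

MMMCCXXVII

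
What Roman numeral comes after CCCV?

CCCV = 305, so the next integer is 305 + 1 = 306

CCCVI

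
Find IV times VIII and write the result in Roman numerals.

IV = 4
VIII = 8
4 × 8 = 32

XXXII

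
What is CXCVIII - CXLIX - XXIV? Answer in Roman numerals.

CXCVIII = 198, CXLIX = 149, XXIV = 24
198 - 149 = 49
49 - 24 = 25

XXV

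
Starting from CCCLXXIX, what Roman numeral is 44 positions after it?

CCCLXXIX = 379
379 + 44 = 423

CDXXIII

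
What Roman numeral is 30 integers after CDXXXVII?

CDXXXVII = 437
437 + 30 = 467

CDLXVII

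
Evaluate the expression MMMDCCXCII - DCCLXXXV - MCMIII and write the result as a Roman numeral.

MMMDCCXCII = 3792, DCCLXXXV = 785, MCMIII = 1903
3792 - 785 = 3007
3007 - 1903 = 1104

MCIV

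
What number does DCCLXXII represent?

DCCLXXII: D=500, C=100, C=100, L=50, X=10, X=10, I=1, I=1
500 + 100 + 100 + 50 + 10 + 10 + 1 + 1 = 772

772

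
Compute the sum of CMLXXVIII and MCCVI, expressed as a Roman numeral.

CMLXXVIII = 978
MCCVI = 1206
978 + 1206 = 2184

MMCLXXXIV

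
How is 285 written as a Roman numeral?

Convert 285 to Roman numerals:
  285 contains 2×100 (CC)
  85 contains 1×50 (L)
  35 contains 3×10 (XXX)
  5 contains 1×5 (V)

CCLXXXV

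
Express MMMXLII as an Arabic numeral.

MMMXLII: M=1000, M=1000, M=1000, XL=40, I=1, I=1
1000 + 1000 + 1000 + 40 + 1 + 1 = 3042

3042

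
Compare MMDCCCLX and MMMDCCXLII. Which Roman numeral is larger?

MMDCCCLX = 2860
MMMDCCXLII = 3742
3742 is larger

MMMDCCXLII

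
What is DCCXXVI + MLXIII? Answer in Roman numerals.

DCCXXVI = 726
MLXIII = 1063
726 + 1063 = 1789

MDCCLXXXIX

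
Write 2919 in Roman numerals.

Convert 2919 to Roman numerals:
  2919 contains 2×1000 (MM)
  919 contains 1×900 (CM)
  19 contains 1×10 (X)
  9 contains 1×9 (IX)

MMCMXIX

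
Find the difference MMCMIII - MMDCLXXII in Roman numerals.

MMCMIII = 2903
MMDCLXXII = 2672
2903 - 2672 = 231

CCXXXI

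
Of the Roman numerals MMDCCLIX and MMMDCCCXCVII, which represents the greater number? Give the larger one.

MMDCCLIX = 2759
MMMDCCCXCVII = 3897
3897 is larger

MMMDCCCXCVII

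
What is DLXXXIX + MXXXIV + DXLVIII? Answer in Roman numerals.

DLXXXIX = 589, MXXXIV = 1034, DXLVIII = 548
589 + 1034 = 1623
1623 + 548 = 2171

MMCLXXI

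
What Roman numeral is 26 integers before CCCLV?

CCCLV = 355
355 - 26 = 329

CCCXXIX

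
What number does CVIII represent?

CVIII: C=100, V=5, I=1, I=1, I=1
100 + 5 + 1 + 1 + 1 = 108

108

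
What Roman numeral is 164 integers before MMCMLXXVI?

MMCMLXXVI = 2976
2976 - 164 = 2812

MMDCCCXII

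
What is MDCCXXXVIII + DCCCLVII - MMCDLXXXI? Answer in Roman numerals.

MDCCXXXVIII = 1738, DCCCLVII = 857, MMCDLXXXI = 2481
1738 + 857 = 2595
2595 - 2481 = 114

CXIV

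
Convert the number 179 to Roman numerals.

Convert 179 to Roman numerals:
  179 contains 1×100 (C)
  79 contains 1×50 (L)
  29 contains 2×10 (XX)
  9 contains 1×9 (IX)

CLXXIX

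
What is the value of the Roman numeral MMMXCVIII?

MMMXCVIII: M=1000, M=1000, M=1000, XC=90, V=5, I=1, I=1, I=1
1000 + 1000 + 1000 + 90 + 5 + 1 + 1 + 1 = 3098

3098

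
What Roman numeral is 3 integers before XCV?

XCV = 95
95 - 3 = 92

XCII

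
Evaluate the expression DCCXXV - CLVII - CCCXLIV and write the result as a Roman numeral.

DCCXXV = 725, CLVII = 157, CCCXLIV = 344
725 - 157 = 568
568 - 344 = 224

CCXXIV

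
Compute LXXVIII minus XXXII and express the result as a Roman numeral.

LXXVIII = 78
XXXII = 32
78 - 32 = 46

XLVI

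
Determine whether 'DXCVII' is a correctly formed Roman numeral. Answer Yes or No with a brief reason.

'DXCVII': Check the rules: uses only the symbols I, V, X, L, C, D, M; no symbol is repeated more than three times in a row; V, L and D each appear at most once; the only place a smaller symbol precedes a larger one is the allowed subtractive pair XC, the symbol right after such a pair (if any) is smaller than the pair's first symbol, and otherwise the values never increase from left to right. Value: D (500) + XC (90) + V (5) + I (1) + I (1) = 597. So it is a valid standard Roman numeral.

Yes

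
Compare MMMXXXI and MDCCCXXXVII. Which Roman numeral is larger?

MMMXXXI = 3031
MDCCCXXXVII = 1837
3031 is larger

MMMXXXI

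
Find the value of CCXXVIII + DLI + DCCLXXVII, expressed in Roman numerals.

CCXXVIII = 228, DLI = 551, DCCLXXVII = 777
228 + 551 = 779
779 + 777 = 1556

MDLVI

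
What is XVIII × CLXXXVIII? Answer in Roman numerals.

XVIII = 18
CLXXXVIII = 188
18 × 188 = 3384

MMMCCCLXXXIV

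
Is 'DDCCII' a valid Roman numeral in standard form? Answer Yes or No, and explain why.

'DDCCII': D should not appear more than once

No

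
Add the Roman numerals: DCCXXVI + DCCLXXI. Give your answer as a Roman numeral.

DCCXXVI = 726
DCCLXXI = 771
726 + 771 = 1497

MCDXCVII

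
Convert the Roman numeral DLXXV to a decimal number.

DLXXV: D=500, L=50, X=10, X=10, V=5
500 + 50 + 10 + 10 + 5 = 575

575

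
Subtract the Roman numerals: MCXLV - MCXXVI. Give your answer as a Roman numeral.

MCXLV = 1145
MCXXVI = 1126
1145 - 1126 = 19

XIX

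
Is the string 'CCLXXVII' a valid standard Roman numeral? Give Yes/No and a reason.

'CCLXXVII': Check the rules: uses only the symbols I, V, X, L, C, D, M; no symbol is repeated more than three times in a row; V, L and D each appear at most once; no smaller symbol precedes a larger one (values never increase from left to right). Value: C (100) + C (100) + L (50) + X (10) + X (10) + V (5) + I (1) + I (1) = 277. So it is a valid standard Roman numeral.

Yes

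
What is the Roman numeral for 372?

Convert 372 to Roman numerals:
  372 contains 3×100 (CCC)
  72 contains 1×50 (L)
  22 contains 2×10 (XX)
  2 contains 2×1 (II)

CCCLXXII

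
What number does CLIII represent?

CLIII: C=100, L=50, I=1, I=1, I=1
100 + 50 + 1 + 1 + 1 = 153

153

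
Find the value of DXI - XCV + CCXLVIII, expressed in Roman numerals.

DXI = 511, XCV = 95, CCXLVIII = 248
511 - 95 = 416
416 + 248 = 664

DCLXIV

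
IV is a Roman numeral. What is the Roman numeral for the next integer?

IV = 4; next is 5

V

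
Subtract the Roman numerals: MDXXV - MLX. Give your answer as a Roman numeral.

MDXXV = 1525
MLX = 1060
1525 - 1060 = 465

CDLXV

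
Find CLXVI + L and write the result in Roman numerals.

CLXVI = 166
L = 50
166 + 50 = 216

CCXVI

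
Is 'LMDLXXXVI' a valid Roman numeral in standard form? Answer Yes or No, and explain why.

'LMDLXXXVI': L should not appear more than once

No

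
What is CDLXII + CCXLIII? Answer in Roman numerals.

CDLXII = 462
CCXLIII = 243
462 + 243 = 705

DCCV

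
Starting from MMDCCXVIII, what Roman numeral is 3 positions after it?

MMDCCXVIII = 2718
2718 + 3 = 2721

MMDCCXXI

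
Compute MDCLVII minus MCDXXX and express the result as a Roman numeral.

MDCLVII = 1657
MCDXXX = 1430
1657 - 1430 = 227

CCXXVII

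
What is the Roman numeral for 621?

Convert 621 to Roman numerals:
  621 contains 1×500 (D)
  121 contains 1×100 (C)
  21 contains 2×10 (XX)
  1 contains 1×1 (I)

DCXXI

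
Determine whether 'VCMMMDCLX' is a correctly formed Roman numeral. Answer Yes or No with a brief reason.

'VCMMMDCLX': Invalid subtractive combination: VC

No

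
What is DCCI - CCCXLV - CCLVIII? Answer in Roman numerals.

DCCI = 701, CCCXLV = 345, CCLVIII = 258
701 - 345 = 356
356 - 258 = 98

XCVIII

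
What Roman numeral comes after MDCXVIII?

MDCXVIII = 1618, so the next integer is 1618 + 1 = 1619

MDCXIX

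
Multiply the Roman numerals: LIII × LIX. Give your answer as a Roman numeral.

LIII = 53
LIX = 59
53 × 59 = 3127

MMMCXXVII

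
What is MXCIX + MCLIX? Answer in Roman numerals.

MXCIX = 1099
MCLIX = 1159
1099 + 1159 = 2258

MMCCLVIII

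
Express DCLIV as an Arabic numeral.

DCLIV: D=500, C=100, L=50, IV=4
500 + 100 + 50 + 4 = 654

654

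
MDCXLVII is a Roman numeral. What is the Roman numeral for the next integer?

MDCXLVII = 1647, so the next integer is 1647 + 1 = 1648

MDCXLVIII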